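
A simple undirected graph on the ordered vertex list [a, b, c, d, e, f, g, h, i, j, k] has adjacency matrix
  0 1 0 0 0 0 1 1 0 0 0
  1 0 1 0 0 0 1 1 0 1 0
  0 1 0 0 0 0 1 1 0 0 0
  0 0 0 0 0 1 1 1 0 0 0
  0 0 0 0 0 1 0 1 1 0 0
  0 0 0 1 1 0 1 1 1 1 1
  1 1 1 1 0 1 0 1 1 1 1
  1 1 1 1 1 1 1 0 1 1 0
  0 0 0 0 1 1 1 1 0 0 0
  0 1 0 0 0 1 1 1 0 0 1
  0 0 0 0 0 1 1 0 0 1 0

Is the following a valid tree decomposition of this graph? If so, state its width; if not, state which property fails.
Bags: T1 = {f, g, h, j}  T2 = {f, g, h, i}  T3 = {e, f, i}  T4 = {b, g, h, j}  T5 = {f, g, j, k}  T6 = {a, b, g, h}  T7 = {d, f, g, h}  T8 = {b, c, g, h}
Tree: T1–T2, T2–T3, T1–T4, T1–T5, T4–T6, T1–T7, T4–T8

A tree decomposition must satisfy three properties: every vertex lies in some bag; for every edge, both endpoints lie together in some bag; and for every vertex, the bags containing it form a connected subtree. Here edge (h,e) lies in no bag, so the decomposition is invalid.

No — edge (h,e) lies in no bag.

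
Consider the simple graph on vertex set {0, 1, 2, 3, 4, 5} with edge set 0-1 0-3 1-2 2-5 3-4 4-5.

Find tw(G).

A width-2 tree decomposition is:
Bags: B1 = {3, 4, 5}  B2 = {2, 3, 5}  B3 = {1, 2, 3}  B4 = {0, 1, 3}
Tree: B1–B2, B2–B3, B3–B4
The largest bag has 3 vertices, giving width 2; this decomposition certifies tw(G) ≤ 2. The edges 3–4–5–2–1–0–3 form a cycle, so G is not a tree and its treewidth is at least 2. Combining the bounds, tw(G) = 2.

2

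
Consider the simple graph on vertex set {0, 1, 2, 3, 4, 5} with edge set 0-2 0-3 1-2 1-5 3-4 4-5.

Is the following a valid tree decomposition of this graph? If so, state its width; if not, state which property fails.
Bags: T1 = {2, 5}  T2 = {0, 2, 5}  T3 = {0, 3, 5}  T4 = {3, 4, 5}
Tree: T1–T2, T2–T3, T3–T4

A tree decomposition must satisfy three properties: every vertex lies in some bag; for every edge, both endpoints lie together in some bag; and for every vertex, the bags containing it form a connected subtree. Here vertex 1 appears in no bag, so the decomposition is invalid.

No — vertex 1 appears in no bag.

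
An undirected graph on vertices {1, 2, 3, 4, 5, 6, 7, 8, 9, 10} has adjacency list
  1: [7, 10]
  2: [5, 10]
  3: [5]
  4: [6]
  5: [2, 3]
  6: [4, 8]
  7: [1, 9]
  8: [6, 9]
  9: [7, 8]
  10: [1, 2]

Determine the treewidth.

1

A width-1 tree decomposition is:
Bags: B1 = {4, 6}  B2 = {6, 8}  B3 = {8, 9}  B4 = {7, 9}  B5 = {1, 7}  B6 = {1, 10}  B7 = {2, 10}  B8 = {2, 5}  B9 = {3, 5}
Tree: B1–B2, B2–B3, B3–B4, B4–B5, B5–B6, B6–B7, B7–B8, B8–B9
Every bag has size at most 2, so the width is 2 − 1 = 1 and tw(G) ≤ 1. Since G has at least one edge (e.g. 4–6), it is not an edgeless graph, so tw(G) ≥ 1. The upper and lower bounds meet at 1, so that is the treewidth.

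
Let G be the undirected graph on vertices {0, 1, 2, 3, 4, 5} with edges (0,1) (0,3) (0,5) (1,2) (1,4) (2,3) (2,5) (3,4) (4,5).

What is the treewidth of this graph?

A width-3 tree decomposition is:
Bags: B1 = {0, 1, 3, 5}  B2 = {1, 3, 4, 5}  B3 = {1, 2, 3, 5}
Tree: B1–B2, B2–B3
The largest bag has 4 vertices, giving width 3; this decomposition certifies tw(G) ≤ 3. For the lower bound: the 4 vertex sets {0,5}, {1,4}, {3}, {2} are disjoint, each induces a connected subgraph, and every pair is joined by at least one edge of G. Contracting each set to a single vertex therefore yields K_{4} as a minor, and since treewidth is minor-monotone, tw(G) ≥ tw(K_{4}) = 3. Combining the bounds, tw(G) = 3.

3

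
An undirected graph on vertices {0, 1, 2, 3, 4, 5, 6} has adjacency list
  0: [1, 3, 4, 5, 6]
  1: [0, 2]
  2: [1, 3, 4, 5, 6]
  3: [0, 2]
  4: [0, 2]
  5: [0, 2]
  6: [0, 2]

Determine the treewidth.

2

A width-2 tree decomposition is:
Bags: B1 = {0, 2, 6}  B2 = {0, 1, 2}  B3 = {0, 2, 4}  B4 = {0, 2, 3}  B5 = {0, 2, 5}
Tree: B1–B2, B2–B3, B3–B4, B4–B5
The largest bag has 3 vertices, giving width 2; this decomposition certifies tw(G) ≤ 2. For the lower bound, G contains the cycle 2–6–0–1–2, so G is not a forest; only forests have treewidth ≤ 1, hence tw(G) ≥ 2. The upper and lower bounds meet at 2, so that is the treewidth.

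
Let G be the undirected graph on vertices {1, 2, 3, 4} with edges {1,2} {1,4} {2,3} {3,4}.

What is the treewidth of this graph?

2

A width-2 tree decomposition is:
Bags: B1 = {2, 3, 4}  B2 = {1, 2, 4}
Tree: B1–B2
The largest bag has 3 vertices, giving width 2; this decomposition certifies tw(G) ≤ 2. The edges 2–3–4–1–2 form a cycle, so G is not a tree and its treewidth is at least 2. Hence tw(G) = 2 exactly.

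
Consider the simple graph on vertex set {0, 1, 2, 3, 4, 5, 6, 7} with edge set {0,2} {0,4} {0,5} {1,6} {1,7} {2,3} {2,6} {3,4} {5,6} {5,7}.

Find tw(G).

A width-2 tree decomposition is:
Bags: B1 = {1, 5, 7}  B2 = {1, 5, 6}  B3 = {0, 5, 6}  B4 = {0, 2, 6}  B5 = {0, 2, 4}  B6 = {2, 3, 4}
Tree: B1–B2, B2–B3, B3–B4, B4–B5, B5–B6
Every bag has size at most 3, so the width is 3 − 1 = 2 and tw(G) ≤ 2. Since 7–1–6–5–7 is a cycle in G, G is not acyclic. Forests are exactly the graphs of treewidth ≤ 1, so tw(G) ≥ 2. Therefore the treewidth is 2.

2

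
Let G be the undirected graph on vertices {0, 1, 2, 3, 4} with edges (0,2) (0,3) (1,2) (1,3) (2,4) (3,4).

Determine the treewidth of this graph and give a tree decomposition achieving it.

Treewidth 2.
One such decomposition:
Bags: B1 = {2, 3, 4}  B2 = {1, 2, 3}  B3 = {0, 2, 3}
Tree: B1–B2, B2–B3

Each bag holds 3 vertices, so the decomposition has width 2, which upper-bounds the treewidth. For the lower bound, G contains the cycle 2–4–3–1–2, so G is not a forest; only forests have treewidth ≤ 1, hence tw(G) ≥ 2. Therefore the treewidth is 2.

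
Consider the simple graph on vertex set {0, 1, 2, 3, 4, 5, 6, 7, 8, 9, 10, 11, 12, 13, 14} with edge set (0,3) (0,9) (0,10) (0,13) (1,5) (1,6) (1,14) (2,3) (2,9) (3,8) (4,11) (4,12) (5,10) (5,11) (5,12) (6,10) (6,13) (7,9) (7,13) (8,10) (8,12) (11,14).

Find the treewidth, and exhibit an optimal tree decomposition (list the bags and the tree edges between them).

Treewidth 3.
One such decomposition:
Bags: B1 = {2, 7, 9, 13}  B2 = {0, 2, 9, 13}  B3 = {0, 2, 3, 13}  B4 = {0, 3, 6, 13}  B5 = {0, 3, 6, 10}  B6 = {3, 6, 8, 10}  B7 = {1, 6, 8, 10}  B8 = {1, 5, 8, 10}  B9 = {1, 5, 8, 12}  B10 = {1, 5, 12, 14}  B11 = {5, 11, 12, 14}  B12 = {4, 11, 12, 14}
Tree: B1–B2, B2–B3, B3–B4, B4–B5, B5–B6, B6–B7, B7–B8, B8–B9, B9–B10, B10–B11, B11–B12

Each bag holds 4 vertices, so the decomposition has width 3, which upper-bounds the treewidth. For the lower bound: the 4 vertex sets {2,7,9}, {13}, {0}, {3,6,8,10} are disjoint, each induces a connected subgraph, and every pair is joined by at least one edge of G. Contracting each set to a single vertex therefore yields K_{4} as a minor, and since treewidth is minor-monotone, tw(G) ≥ tw(K_{4}) = 3. The upper and lower bounds meet at 3, so that is the treewidth.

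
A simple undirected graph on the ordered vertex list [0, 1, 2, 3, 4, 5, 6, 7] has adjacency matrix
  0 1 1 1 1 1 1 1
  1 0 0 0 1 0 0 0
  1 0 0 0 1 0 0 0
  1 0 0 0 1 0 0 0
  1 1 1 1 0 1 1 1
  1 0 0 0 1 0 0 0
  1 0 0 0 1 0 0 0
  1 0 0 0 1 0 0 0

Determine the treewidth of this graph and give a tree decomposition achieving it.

Treewidth 2.
Bags: B1 = {0, 4, 7}  B2 = {0, 4, 6}  B3 = {0, 2, 4}  B4 = {0, 3, 4}  B5 = {0, 4, 5}  B6 = {0, 1, 4}
Tree: B1–B2, B2–B3, B2–B4, B3–B5, B2–B6

Every bag has size at most 3, so the width is 3 − 1 = 2 and tw(G) ≤ 2. For the lower bound, the 3 vertices {0, 1, 4} are pairwise adjacent, and any tree decomposition puts a clique entirely inside one bag — forcing width ≥ 2. Combining the bounds, tw(G) = 2.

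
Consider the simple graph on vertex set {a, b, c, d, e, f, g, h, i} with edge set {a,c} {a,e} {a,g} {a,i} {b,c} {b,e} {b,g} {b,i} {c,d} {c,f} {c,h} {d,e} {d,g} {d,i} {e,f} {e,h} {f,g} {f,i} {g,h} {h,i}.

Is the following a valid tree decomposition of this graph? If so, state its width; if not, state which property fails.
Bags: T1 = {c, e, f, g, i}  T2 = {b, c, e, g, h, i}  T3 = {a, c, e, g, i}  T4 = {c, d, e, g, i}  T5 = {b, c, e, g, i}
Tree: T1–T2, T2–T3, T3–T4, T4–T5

A tree decomposition must satisfy three properties: every vertex lies in some bag; for every edge, both endpoints lie together in some bag; and for every vertex, the bags containing it form a connected subtree. Here bags containing vertex b are not connected in the tree, so the decomposition is invalid.

No — bags containing vertex b are not connected in the tree.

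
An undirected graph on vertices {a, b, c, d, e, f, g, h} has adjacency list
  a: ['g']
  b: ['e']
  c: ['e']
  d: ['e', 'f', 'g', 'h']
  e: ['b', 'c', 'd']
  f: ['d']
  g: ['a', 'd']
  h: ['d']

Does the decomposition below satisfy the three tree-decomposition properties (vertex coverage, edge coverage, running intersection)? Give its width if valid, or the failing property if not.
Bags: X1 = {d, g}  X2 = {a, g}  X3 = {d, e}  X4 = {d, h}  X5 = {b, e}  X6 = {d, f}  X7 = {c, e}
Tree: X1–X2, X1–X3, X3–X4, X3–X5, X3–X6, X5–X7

Vertex coverage: the bags together contain {a, b, c, d, e, f, g, h}, the full vertex set. Edge coverage: each edge of G has both endpoints in at least one bag. Running intersection: for every vertex, the bags containing it form a connected subtree. All three properties hold, so this is a valid tree decomposition of width max|bag| − 1 = 1, and hence tw(G) ≤ 1.

Yes; width 1.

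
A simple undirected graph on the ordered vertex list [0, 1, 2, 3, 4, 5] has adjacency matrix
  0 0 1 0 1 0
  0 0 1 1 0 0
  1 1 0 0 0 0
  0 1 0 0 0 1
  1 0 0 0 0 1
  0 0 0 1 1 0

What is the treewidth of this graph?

A width-2 tree decomposition is:
Bags: B1 = {3, 4, 5}  B2 = {1, 3, 4}  B3 = {1, 2, 4}  B4 = {0, 2, 4}
Tree: B1–B2, B2–B3, B3–B4
Every bag has size at most 3, so the width is 3 − 1 = 2 and tw(G) ≤ 2. For the lower bound, G contains the cycle 4–5–3–1–2–0–4, so G is not a forest; only forests have treewidth ≤ 1, hence tw(G) ≥ 2. Combining the bounds, tw(G) = 2.

2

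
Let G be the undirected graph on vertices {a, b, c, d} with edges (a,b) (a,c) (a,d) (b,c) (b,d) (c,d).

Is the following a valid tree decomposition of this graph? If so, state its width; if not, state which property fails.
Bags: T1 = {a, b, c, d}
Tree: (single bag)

Yes; width 3.

Checking the three conditions: (i) the bags cover all of {a, b, c, d}; (ii) for each edge, some bag contains both endpoints; (iii) the bags containing any fixed vertex form a subtree. All hold, so the decomposition is valid with width 4 − 1 = 3.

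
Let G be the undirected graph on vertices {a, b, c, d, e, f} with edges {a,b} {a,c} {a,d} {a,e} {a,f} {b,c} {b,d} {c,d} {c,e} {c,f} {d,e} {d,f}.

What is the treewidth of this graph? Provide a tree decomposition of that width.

Treewidth 3.
Bags: B1 = {a, c, d, e}  B2 = {a, b, c, d}  B3 = {a, c, d, f}
Tree: B1–B2, B1–B3

Each bag holds 4 vertices, so the decomposition has width 3, which upper-bounds the treewidth. On the other hand G contains the 4-clique {a, c, d, e}. A clique must lie in a single bag of any decomposition, so no decomposition can have width below 3. Therefore the treewidth is 3.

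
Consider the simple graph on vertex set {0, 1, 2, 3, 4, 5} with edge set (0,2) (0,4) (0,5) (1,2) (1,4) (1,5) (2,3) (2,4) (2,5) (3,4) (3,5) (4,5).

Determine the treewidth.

3

A width-3 tree decomposition is:
Bags: B1 = {2, 3, 4, 5}  B2 = {0, 2, 4, 5}  B3 = {1, 2, 4, 5}
Tree: B1–B2, B1–B3
Each bag holds 4 vertices, so the decomposition has width 3, which upper-bounds the treewidth. Conversely, {0, 2, 4, 5} is a clique of size 4, and the vertices of any clique must share a bag in every tree decomposition; so some bag has ≥ 4 vertices and tw(G) ≥ 3. Hence tw(G) = 3 exactly.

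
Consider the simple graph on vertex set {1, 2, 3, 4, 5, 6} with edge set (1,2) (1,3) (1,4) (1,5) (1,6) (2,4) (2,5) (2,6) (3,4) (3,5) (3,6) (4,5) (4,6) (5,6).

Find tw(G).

A width-4 tree decomposition is:
Bags: B1 = {1, 2, 4, 5, 6}  B2 = {1, 3, 4, 5, 6}
Tree: B1–B2
Each bag holds 5 vertices, so the decomposition has width 4, which upper-bounds the treewidth. For the lower bound, the 5 vertices {1, 2, 4, 5, 6} are pairwise adjacent, and any tree decomposition puts a clique entirely inside one bag — forcing width ≥ 4. The upper and lower bounds meet at 4, so that is the treewidth.

4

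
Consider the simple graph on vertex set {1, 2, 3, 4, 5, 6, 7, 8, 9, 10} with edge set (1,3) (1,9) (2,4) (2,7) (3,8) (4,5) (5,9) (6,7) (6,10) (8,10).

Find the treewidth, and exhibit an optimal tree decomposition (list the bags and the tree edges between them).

Treewidth 2.
One such decomposition:
Bags: B1 = {3, 8, 10}  B2 = {1, 3, 10}  B3 = {1, 9, 10}  B4 = {5, 9, 10}  B5 = {4, 5, 10}  B6 = {2, 4, 10}  B7 = {2, 7, 10}  B8 = {6, 7, 10}
Tree: B1–B2, B2–B3, B3–B4, B4–B5, B5–B6, B6–B7, B7–B8

Every bag has size at most 3, so the width is 3 − 1 = 2 and tw(G) ≤ 2. The edges 10–8–3–1–9–5–4–2–7–6–10 form a cycle, so G is not a tree and its treewidth is at least 2. The upper and lower bounds meet at 2, so that is the treewidth.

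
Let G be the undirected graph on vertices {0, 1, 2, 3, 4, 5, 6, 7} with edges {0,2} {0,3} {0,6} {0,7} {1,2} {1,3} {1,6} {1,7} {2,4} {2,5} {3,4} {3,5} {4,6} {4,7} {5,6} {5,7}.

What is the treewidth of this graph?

4

A width-4 tree decomposition is:
Bags: B1 = {0, 1, 3, 4, 5}  B2 = {0, 1, 2, 4, 5}  B3 = {0, 1, 4, 5, 7}  B4 = {0, 1, 4, 5, 6}
Tree: B1–B2, B2–B3, B3–B4
Each bag holds 5 vertices, so the decomposition has width 4, which upper-bounds the treewidth. For the lower bound: the 5 vertex sets {1,3}, {2,5}, {0,7}, {4}, {6} are disjoint, each induces a connected subgraph, and every pair is joined by at least one edge of G. Contracting each set to a single vertex therefore yields K_{5} as a minor, and since treewidth is minor-monotone, tw(G) ≥ tw(K_{5}) = 4. Hence tw(G) = 4 exactly.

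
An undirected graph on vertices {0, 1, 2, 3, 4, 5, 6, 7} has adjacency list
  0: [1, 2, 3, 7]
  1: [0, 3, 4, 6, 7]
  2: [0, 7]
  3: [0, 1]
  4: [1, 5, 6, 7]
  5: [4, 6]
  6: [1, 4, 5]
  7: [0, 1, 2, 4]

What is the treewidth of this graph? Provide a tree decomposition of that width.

Each bag holds 3 vertices, so the decomposition has width 2, which upper-bounds the treewidth. For the lower bound, the 3 vertices {0, 1, 3} are pairwise adjacent, and any tree decomposition puts a clique entirely inside one bag — forcing width ≥ 2. The upper and lower bounds meet at 2, so that is the treewidth.

Treewidth 2.
Bags: B1 = {0, 1, 7}  B2 = {0, 1, 3}  B3 = {1, 4, 7}  B4 = {0, 2, 7}  B5 = {1, 4, 6}  B6 = {4, 5, 6}
Tree: B1–B2, B1–B3, B1–B4, B3–B5, B5–B6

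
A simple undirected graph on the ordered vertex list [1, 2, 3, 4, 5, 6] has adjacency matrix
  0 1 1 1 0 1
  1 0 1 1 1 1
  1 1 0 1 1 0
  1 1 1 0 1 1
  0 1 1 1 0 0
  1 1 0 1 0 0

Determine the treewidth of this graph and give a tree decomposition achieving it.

Treewidth 3.
Bags: B1 = {1, 2, 4, 6}  B2 = {1, 2, 3, 4}  B3 = {2, 3, 4, 5}
Tree: B1–B2, B2–B3

The largest bag has 4 vertices, giving width 3; this decomposition certifies tw(G) ≤ 3. Conversely, {1, 2, 3, 4} is a clique of size 4, and the vertices of any clique must share a bag in every tree decomposition; so some bag has ≥ 4 vertices and tw(G) ≥ 3. The upper and lower bounds meet at 3, so that is the treewidth.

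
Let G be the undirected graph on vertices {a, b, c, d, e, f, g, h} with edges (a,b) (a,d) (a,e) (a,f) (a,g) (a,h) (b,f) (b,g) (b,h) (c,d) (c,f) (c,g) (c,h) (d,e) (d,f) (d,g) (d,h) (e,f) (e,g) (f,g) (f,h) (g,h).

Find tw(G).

A width-4 tree decomposition is:
Bags: B1 = {c, d, f, g, h}  B2 = {a, d, f, g, h}  B3 = {a, d, e, f, g}  B4 = {a, b, f, g, h}
Tree: B1–B2, B2–B3, B2–B4
Every bag has size at most 5, so the width is 5 − 1 = 4 and tw(G) ≤ 4. Conversely, {a, d, e, f, g} is a clique of size 5, and the vertices of any clique must share a bag in every tree decomposition; so some bag has ≥ 5 vertices and tw(G) ≥ 4. Hence tw(G) = 4 exactly.

4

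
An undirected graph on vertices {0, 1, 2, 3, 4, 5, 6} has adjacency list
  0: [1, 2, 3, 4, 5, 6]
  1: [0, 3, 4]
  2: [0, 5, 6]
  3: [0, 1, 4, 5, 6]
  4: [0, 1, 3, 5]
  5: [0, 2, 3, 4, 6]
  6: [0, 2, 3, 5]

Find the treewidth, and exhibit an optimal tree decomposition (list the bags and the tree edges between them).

Every bag has size at most 4, so the width is 4 − 1 = 3 and tw(G) ≤ 3. On the other hand G contains the 4-clique {0, 2, 5, 6}. A clique must lie in a single bag of any decomposition, so no decomposition can have width below 3. The upper and lower bounds meet at 3, so that is the treewidth.

Treewidth 3.
One such decomposition:
Bags: B1 = {0, 3, 4, 5}  B2 = {0, 1, 3, 4}  B3 = {0, 3, 5, 6}  B4 = {0, 2, 5, 6}
Tree: B1–B2, B1–B3, B3–B4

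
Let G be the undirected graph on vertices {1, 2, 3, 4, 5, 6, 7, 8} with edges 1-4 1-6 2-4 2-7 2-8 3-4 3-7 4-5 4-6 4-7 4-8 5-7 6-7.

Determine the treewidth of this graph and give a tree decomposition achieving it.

Treewidth 2.
Bags: B1 = {3, 4, 7}  B2 = {2, 4, 7}  B3 = {4, 6, 7}  B4 = {4, 5, 7}  B5 = {1, 4, 6}  B6 = {2, 4, 8}
Tree: B1–B2, B2–B3, B1–B4, B3–B5, B2–B6

Each bag holds 3 vertices, so the decomposition has width 2, which upper-bounds the treewidth. On the other hand G contains the 3-clique {2, 4, 8}. A clique must lie in a single bag of any decomposition, so no decomposition can have width below 2. Hence tw(G) = 2 exactly.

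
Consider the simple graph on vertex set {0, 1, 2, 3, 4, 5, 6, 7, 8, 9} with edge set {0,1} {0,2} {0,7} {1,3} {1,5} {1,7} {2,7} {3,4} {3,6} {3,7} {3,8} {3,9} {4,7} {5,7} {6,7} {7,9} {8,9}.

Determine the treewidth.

A width-2 tree decomposition is:
Bags: B1 = {1, 3, 7}  B2 = {0, 1, 7}  B3 = {3, 7, 9}  B4 = {3, 4, 7}  B5 = {3, 8, 9}  B6 = {3, 6, 7}  B7 = {1, 5, 7}  B8 = {0, 2, 7}
Tree: B1–B2, B1–B3, B1–B4, B3–B5, B3–B6, B1–B7, B2–B8
The largest bag has 3 vertices, giving width 2; this decomposition certifies tw(G) ≤ 2. For the lower bound, the 3 vertices {3, 8, 9} are pairwise adjacent, and any tree decomposition puts a clique entirely inside one bag — forcing width ≥ 2. The upper and lower bounds meet at 2, so that is the treewidth.

2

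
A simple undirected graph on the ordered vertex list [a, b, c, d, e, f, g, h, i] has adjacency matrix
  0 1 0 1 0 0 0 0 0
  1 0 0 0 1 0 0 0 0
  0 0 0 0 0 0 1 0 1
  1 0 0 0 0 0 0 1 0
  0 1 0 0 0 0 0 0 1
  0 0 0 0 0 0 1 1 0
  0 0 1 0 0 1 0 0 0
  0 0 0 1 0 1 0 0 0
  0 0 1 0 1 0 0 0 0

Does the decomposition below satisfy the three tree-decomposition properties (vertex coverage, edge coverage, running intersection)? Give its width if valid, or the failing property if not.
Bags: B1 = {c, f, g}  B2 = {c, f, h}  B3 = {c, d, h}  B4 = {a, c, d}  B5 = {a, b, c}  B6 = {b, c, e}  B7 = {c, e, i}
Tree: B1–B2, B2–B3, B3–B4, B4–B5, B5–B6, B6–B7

Vertex coverage: the bags together contain {a, b, c, d, e, f, g, h, i}, the full vertex set. Edge coverage: each edge of G has both endpoints in at least one bag. Running intersection: for every vertex, the bags containing it form a connected subtree. All three properties hold, so this is a valid tree decomposition of width max|bag| − 1 = 2, and hence tw(G) ≤ 2.

Yes; width 2.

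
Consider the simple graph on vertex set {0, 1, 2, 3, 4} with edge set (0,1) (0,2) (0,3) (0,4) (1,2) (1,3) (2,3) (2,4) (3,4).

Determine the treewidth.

3

A width-3 tree decomposition is:
Bags: B1 = {0, 1, 2, 3}  B2 = {0, 2, 3, 4}
Tree: B1–B2
Every bag has size at most 4, so the width is 4 − 1 = 3 and tw(G) ≤ 3. On the other hand G contains the 4-clique {0, 1, 2, 3}. A clique must lie in a single bag of any decomposition, so no decomposition can have width below 3. The upper and lower bounds meet at 3, so that is the treewidth.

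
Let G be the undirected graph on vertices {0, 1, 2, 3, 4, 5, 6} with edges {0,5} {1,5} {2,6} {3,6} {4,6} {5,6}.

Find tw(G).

A width-1 tree decomposition is:
Bags: B1 = {5, 6}  B2 = {0, 5}  B3 = {2, 6}  B4 = {3, 6}  B5 = {1, 5}  B6 = {4, 6}
Tree: B1–B2, B1–B3, B3–B4, B2–B5, B4–B6
Each bag holds 2 vertices, so the decomposition has width 1, which upper-bounds the treewidth. Any graph with an edge has treewidth ≥ 1, and G has the edge 6–5. Combining the bounds, tw(G) = 1.

1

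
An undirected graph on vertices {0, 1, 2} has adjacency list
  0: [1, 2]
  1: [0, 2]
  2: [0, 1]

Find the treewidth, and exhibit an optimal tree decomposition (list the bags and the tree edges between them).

Treewidth 2.
Bags: B1 = {0, 1, 2}
Tree: (single bag)

A single bag containing all 3 vertices is trivially a valid decomposition of width 2. For the lower bound, the 3 vertices {0, 1, 2} are pairwise adjacent, and any tree decomposition puts a clique entirely inside one bag — forcing width ≥ 2. Hence tw(G) = 2 exactly.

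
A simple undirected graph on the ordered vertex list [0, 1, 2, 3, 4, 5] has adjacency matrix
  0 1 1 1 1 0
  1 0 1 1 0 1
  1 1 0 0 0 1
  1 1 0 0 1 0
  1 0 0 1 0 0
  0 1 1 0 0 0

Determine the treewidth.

2

A width-2 tree decomposition is:
Bags: B1 = {0, 1, 2}  B2 = {1, 2, 5}  B3 = {0, 1, 3}  B4 = {0, 3, 4}
Tree: B1–B2, B1–B3, B3–B4
Every bag has size at most 3, so the width is 3 − 1 = 2 and tw(G) ≤ 2. Conversely, {0, 1, 2} is a clique of size 3, and the vertices of any clique must share a bag in every tree decomposition; so some bag has ≥ 3 vertices and tw(G) ≥ 2. The upper and lower bounds meet at 2, so that is the treewidth.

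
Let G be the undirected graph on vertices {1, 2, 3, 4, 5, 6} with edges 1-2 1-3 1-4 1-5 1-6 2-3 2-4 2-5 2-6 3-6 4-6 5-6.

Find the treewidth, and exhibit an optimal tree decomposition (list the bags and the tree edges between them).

The largest bag has 4 vertices, giving width 3; this decomposition certifies tw(G) ≤ 3. For the lower bound, the 4 vertices {1, 2, 3, 6} are pairwise adjacent, and any tree decomposition puts a clique entirely inside one bag — forcing width ≥ 3. Hence tw(G) = 3 exactly.

Treewidth 3.
One such decomposition:
Bags: B1 = {1, 2, 3, 6}  B2 = {1, 2, 5, 6}  B3 = {1, 2, 4, 6}
Tree: B1–B2, B1–B3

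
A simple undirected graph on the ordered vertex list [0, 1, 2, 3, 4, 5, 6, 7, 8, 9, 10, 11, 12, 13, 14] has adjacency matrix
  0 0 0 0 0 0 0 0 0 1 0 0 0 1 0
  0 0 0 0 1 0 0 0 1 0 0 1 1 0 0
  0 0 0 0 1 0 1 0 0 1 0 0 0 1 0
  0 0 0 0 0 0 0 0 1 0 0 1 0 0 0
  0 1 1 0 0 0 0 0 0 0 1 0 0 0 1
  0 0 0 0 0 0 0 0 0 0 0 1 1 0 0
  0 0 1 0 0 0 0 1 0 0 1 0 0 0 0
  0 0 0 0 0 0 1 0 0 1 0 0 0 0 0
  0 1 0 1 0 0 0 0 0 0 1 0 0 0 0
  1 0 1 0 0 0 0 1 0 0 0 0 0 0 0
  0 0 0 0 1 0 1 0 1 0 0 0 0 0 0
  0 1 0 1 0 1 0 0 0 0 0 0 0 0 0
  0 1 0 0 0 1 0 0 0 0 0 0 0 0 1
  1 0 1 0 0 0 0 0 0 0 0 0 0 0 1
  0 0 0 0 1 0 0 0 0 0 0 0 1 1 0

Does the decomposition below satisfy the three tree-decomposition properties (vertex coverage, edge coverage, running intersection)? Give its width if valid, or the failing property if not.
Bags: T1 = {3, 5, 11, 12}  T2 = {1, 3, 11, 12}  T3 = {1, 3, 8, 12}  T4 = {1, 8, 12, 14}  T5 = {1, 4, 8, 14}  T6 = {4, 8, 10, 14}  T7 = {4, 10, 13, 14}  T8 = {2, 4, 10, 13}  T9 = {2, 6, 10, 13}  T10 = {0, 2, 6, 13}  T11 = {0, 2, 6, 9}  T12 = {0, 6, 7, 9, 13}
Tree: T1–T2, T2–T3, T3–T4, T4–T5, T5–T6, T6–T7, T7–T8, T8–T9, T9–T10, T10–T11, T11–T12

A tree decomposition must satisfy three properties: every vertex lies in some bag; for every edge, both endpoints lie together in some bag; and for every vertex, the bags containing it form a connected subtree. Here bags containing vertex 13 are not connected in the tree, so the decomposition is invalid.

No — bags containing vertex 13 are not connected in the tree.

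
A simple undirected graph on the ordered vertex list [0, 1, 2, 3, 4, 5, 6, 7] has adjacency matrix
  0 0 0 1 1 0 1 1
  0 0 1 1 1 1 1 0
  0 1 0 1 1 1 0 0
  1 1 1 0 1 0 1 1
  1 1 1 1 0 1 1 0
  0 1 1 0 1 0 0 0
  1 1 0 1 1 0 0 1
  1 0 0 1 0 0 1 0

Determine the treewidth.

3

A width-3 tree decomposition is:
Bags: B1 = {0, 3, 4, 6}  B2 = {1, 3, 4, 6}  B3 = {1, 2, 3, 4}  B4 = {1, 2, 4, 5}  B5 = {0, 3, 6, 7}
Tree: B1–B2, B2–B3, B3–B4, B1–B5
Each bag holds 4 vertices, so the decomposition has width 3, which upper-bounds the treewidth. Conversely, {0, 3, 4, 6} is a clique of size 4, and the vertices of any clique must share a bag in every tree decomposition; so some bag has ≥ 4 vertices and tw(G) ≥ 3. Combining the bounds, tw(G) = 3.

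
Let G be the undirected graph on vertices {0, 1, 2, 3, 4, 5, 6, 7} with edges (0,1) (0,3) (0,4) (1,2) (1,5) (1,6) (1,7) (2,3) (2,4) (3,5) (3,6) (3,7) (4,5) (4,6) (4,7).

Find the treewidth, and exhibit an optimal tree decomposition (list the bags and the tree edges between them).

Treewidth 3.
One such decomposition:
Bags: B1 = {1, 3, 4, 6}  B2 = {1, 2, 3, 4}  B3 = {1, 3, 4, 5}  B4 = {1, 3, 4, 7}  B5 = {0, 1, 3, 4}
Tree: B1–B2, B2–B3, B3–B4, B4–B5

Every bag has size at most 4, so the width is 4 − 1 = 3 and tw(G) ≤ 3. For the lower bound: the 4 vertex sets {1,6}, {2,4}, {3}, {5} are disjoint, each induces a connected subgraph, and every pair is joined by at least one edge of G. Contracting each set to a single vertex therefore yields K_{4} as a minor, and since treewidth is minor-monotone, tw(G) ≥ tw(K_{4}) = 3. The upper and lower bounds meet at 3, so that is the treewidth.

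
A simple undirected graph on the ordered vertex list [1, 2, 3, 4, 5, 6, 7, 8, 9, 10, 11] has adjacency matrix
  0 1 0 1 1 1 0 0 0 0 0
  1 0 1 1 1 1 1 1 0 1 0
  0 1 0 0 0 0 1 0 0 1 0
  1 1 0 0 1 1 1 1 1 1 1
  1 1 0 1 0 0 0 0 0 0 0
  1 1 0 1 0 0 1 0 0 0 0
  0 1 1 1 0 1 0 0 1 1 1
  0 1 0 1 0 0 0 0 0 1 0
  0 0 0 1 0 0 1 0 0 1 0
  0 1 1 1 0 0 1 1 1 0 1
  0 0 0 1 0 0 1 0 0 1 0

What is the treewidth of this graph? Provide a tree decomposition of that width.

Each bag holds 4 vertices, so the decomposition has width 3, which upper-bounds the treewidth. On the other hand G contains the 4-clique {2, 3, 7, 10}. A clique must lie in a single bag of any decomposition, so no decomposition can have width below 3. Hence tw(G) = 3 exactly.

Treewidth 3.
One such decomposition:
Bags: B1 = {1, 2, 4, 6}  B2 = {2, 4, 6, 7}  B3 = {2, 4, 7, 10}  B4 = {4, 7, 10, 11}  B5 = {4, 7, 9, 10}  B6 = {1, 2, 4, 5}  B7 = {2, 4, 8, 10}  B8 = {2, 3, 7, 10}
Tree: B1–B2, B2–B3, B3–B4, B4–B5, B1–B6, B3–B7, B3–B8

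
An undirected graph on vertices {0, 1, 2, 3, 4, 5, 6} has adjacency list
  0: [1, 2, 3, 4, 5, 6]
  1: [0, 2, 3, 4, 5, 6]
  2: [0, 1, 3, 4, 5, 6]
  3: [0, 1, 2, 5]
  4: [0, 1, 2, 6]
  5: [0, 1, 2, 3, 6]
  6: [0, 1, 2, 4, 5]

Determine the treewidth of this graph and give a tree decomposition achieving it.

Every bag has size at most 5, so the width is 5 − 1 = 4 and tw(G) ≤ 4. On the other hand G contains the 5-clique {0, 1, 2, 4, 6}. A clique must lie in a single bag of any decomposition, so no decomposition can have width below 4. The upper and lower bounds meet at 4, so that is the treewidth.

Treewidth 4.
Bags: B1 = {0, 1, 2, 5, 6}  B2 = {0, 1, 2, 3, 5}  B3 = {0, 1, 2, 4, 6}
Tree: B1–B2, B1–B3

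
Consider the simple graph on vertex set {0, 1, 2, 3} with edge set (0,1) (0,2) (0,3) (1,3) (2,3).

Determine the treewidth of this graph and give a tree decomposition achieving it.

Treewidth 2.
One such decomposition:
Bags: B1 = {0, 1, 3}  B2 = {0, 2, 3}
Tree: B1–B2

Each bag holds 3 vertices, so the decomposition has width 2, which upper-bounds the treewidth. On the other hand G contains the 3-clique {0, 1, 3}. A clique must lie in a single bag of any decomposition, so no decomposition can have width below 2. Therefore the treewidth is 2.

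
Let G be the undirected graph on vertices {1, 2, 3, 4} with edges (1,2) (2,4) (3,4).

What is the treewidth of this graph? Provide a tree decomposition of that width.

Every bag has size at most 2, so the width is 2 − 1 = 1 and tw(G) ≤ 1. G has an edge, so its treewidth is at least 1. The upper and lower bounds meet at 1, so that is the treewidth.

Treewidth 1.
One such decomposition:
Bags: B1 = {1, 2}  B2 = {2, 4}  B3 = {3, 4}
Tree: B1–B2, B2–B3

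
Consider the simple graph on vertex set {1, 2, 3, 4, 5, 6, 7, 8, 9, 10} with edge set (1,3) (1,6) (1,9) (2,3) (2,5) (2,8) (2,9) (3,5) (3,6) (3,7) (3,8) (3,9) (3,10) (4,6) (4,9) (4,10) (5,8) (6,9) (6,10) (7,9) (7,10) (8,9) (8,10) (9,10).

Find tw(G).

A width-3 tree decomposition is:
Bags: B1 = {3, 8, 9, 10}  B2 = {3, 7, 9, 10}  B3 = {3, 6, 9, 10}  B4 = {2, 3, 8, 9}  B5 = {1, 3, 6, 9}  B6 = {2, 3, 5, 8}  B7 = {4, 6, 9, 10}
Tree: B1–B2, B1–B3, B1–B4, B3–B5, B4–B6, B3–B7
Every bag has size at most 4, so the width is 4 − 1 = 3 and tw(G) ≤ 3. On the other hand G contains the 4-clique {1, 3, 6, 9}. A clique must lie in a single bag of any decomposition, so no decomposition can have width below 3. Combining the bounds, tw(G) = 3.

3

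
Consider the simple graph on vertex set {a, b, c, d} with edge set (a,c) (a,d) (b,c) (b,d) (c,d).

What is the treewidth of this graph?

2

A width-2 tree decomposition is:
Bags: B1 = {a, c, d}  B2 = {b, c, d}
Tree: B1–B2
Every bag has size at most 3, so the width is 3 − 1 = 2 and tw(G) ≤ 2. For the lower bound, the 3 vertices {a, c, d} are pairwise adjacent, and any tree decomposition puts a clique entirely inside one bag — forcing width ≥ 2. The upper and lower bounds meet at 2, so that is the treewidth.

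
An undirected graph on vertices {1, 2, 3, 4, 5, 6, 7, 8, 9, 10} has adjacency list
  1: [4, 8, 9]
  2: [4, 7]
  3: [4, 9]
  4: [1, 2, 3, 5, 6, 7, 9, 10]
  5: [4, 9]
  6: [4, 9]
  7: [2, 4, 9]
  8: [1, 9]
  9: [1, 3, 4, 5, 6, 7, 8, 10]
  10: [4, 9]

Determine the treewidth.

2

A width-2 tree decomposition is:
Bags: B1 = {4, 7, 9}  B2 = {3, 4, 9}  B3 = {4, 5, 9}  B4 = {1, 4, 9}  B5 = {2, 4, 7}  B6 = {1, 8, 9}  B7 = {4, 6, 9}  B8 = {4, 9, 10}
Tree: B1–B2, B2–B3, B1–B4, B1–B5, B4–B6, B3–B7, B4–B8
The largest bag has 3 vertices, giving width 2; this decomposition certifies tw(G) ≤ 2. On the other hand G contains the 3-clique {1, 8, 9}. A clique must lie in a single bag of any decomposition, so no decomposition can have width below 2. Hence tw(G) = 2 exactly.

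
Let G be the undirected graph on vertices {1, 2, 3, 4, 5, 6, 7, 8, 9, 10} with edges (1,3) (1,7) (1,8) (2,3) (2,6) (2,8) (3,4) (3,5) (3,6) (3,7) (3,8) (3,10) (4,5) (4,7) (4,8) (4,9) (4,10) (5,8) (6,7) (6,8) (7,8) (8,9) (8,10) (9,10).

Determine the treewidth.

3

A width-3 tree decomposition is:
Bags: B1 = {3, 4, 7, 8}  B2 = {3, 4, 8, 10}  B3 = {4, 8, 9, 10}  B4 = {3, 4, 5, 8}  B5 = {1, 3, 7, 8}  B6 = {3, 6, 7, 8}  B7 = {2, 3, 6, 8}
Tree: B1–B2, B2–B3, B1–B4, B1–B5, B5–B6, B6–B7
Every bag has size at most 4, so the width is 4 − 1 = 3 and tw(G) ≤ 3. On the other hand G contains the 4-clique {4, 8, 9, 10}. A clique must lie in a single bag of any decomposition, so no decomposition can have width below 3. The upper and lower bounds meet at 3, so that is the treewidth.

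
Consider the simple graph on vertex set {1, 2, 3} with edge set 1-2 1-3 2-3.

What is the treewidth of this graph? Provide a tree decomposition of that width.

With just one bag of size 3, the width is 3 − 1 = 2, so tw(G) ≤ 2. Conversely, {1, 2, 3} is a clique of size 3, and the vertices of any clique must share a bag in every tree decomposition; so some bag has ≥ 3 vertices and tw(G) ≥ 2. Hence tw(G) = 2 exactly.

Treewidth 2.
Bags: B1 = {1, 2, 3}
Tree: (single bag)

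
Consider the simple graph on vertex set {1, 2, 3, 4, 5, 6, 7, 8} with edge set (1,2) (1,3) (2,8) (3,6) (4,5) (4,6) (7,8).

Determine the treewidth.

A width-1 tree decomposition is:
Bags: B1 = {7, 8}  B2 = {2, 8}  B3 = {1, 2}  B4 = {1, 3}  B5 = {3, 6}  B6 = {4, 6}  B7 = {4, 5}
Tree: B1–B2, B2–B3, B3–B4, B4–B5, B5–B6, B6–B7
Every bag has size at most 2, so the width is 2 − 1 = 1 and tw(G) ≤ 1. Any graph with an edge has treewidth ≥ 1, and G has the edge 7–8. Therefore the treewidth is 1.

1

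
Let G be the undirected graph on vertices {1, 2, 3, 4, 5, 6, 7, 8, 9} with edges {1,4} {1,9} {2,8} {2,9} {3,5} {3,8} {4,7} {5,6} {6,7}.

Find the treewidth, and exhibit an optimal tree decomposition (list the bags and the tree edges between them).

The largest bag has 3 vertices, giving width 2; this decomposition certifies tw(G) ≤ 2. The edges 8–2–9–1–4–7–6–5–3–8 form a cycle, so G is not a tree and its treewidth is at least 2. The upper and lower bounds meet at 2, so that is the treewidth.

Treewidth 2.
One optimal decomposition is:
Bags: B1 = {2, 8, 9}  B2 = {1, 8, 9}  B3 = {1, 4, 8}  B4 = {4, 7, 8}  B5 = {6, 7, 8}  B6 = {5, 6, 8}  B7 = {3, 5, 8}
Tree: B1–B2, B2–B3, B3–B4, B4–B5, B5–B6, B6–B7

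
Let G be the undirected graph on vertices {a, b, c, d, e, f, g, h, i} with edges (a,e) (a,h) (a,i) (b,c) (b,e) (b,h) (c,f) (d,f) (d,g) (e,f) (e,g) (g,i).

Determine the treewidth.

A width-3 tree decomposition is:
Bags: B1 = {d, f, g, i}  B2 = {e, f, g, i}  B3 = {a, e, f, i}  B4 = {a, c, e, f}  B5 = {a, b, c, e}  B6 = {a, b, c, h}
Tree: B1–B2, B2–B3, B3–B4, B4–B5, B5–B6
Each bag holds 4 vertices, so the decomposition has width 3, which upper-bounds the treewidth. For the lower bound: the 4 vertex sets {d,g,i}, {f}, {e}, {a,b,c,h} are disjoint, each induces a connected subgraph, and every pair is joined by at least one edge of G. Contracting each set to a single vertex therefore yields K_{4} as a minor, and since treewidth is minor-monotone, tw(G) ≥ tw(K_{4}) = 3. Therefore the treewidth is 3.

3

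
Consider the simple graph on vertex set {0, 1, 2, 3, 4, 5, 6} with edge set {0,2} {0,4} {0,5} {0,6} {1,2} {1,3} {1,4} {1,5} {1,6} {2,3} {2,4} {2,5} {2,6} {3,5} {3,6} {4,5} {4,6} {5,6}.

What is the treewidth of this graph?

4

A width-4 tree decomposition is:
Bags: B1 = {1, 2, 4, 5, 6}  B2 = {1, 2, 3, 5, 6}  B3 = {0, 2, 4, 5, 6}
Tree: B1–B2, B1–B3
The largest bag has 5 vertices, giving width 4; this decomposition certifies tw(G) ≤ 4. For the lower bound, the 5 vertices {0, 2, 4, 5, 6} are pairwise adjacent, and any tree decomposition puts a clique entirely inside one bag — forcing width ≥ 4. Hence tw(G) = 4 exactly.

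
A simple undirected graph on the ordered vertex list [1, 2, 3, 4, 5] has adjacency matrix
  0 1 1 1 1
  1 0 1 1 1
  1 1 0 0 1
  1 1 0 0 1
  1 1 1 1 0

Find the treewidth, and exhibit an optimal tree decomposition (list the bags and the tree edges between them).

Every bag has size at most 4, so the width is 4 − 1 = 3 and tw(G) ≤ 3. Conversely, {1, 2, 3, 5} is a clique of size 4, and the vertices of any clique must share a bag in every tree decomposition; so some bag has ≥ 4 vertices and tw(G) ≥ 3. Hence tw(G) = 3 exactly.

Treewidth 3.
One optimal decomposition is:
Bags: B1 = {1, 2, 4, 5}  B2 = {1, 2, 3, 5}
Tree: B1–B2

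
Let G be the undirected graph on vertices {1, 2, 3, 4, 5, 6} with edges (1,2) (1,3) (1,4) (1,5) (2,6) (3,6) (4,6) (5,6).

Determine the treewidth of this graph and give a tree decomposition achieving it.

The largest bag has 3 vertices, giving width 2; this decomposition certifies tw(G) ≤ 2. The edges 4–1–2–6–4 form a cycle, so G is not a tree and its treewidth is at least 2. Therefore the treewidth is 2.

Treewidth 2.
One optimal decomposition is:
Bags: B1 = {1, 4, 6}  B2 = {1, 2, 6}  B3 = {1, 3, 6}  B4 = {1, 5, 6}
Tree: B1–B2, B2–B3, B3–B4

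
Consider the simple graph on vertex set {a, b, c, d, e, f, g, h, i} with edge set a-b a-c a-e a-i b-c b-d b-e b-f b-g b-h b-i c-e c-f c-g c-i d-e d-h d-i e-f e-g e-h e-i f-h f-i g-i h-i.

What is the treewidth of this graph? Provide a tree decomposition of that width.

Treewidth 4.
Bags: B1 = {b, c, e, f, i}  B2 = {a, b, c, e, i}  B3 = {b, c, e, g, i}  B4 = {b, e, f, h, i}  B5 = {b, d, e, h, i}
Tree: B1–B2, B1–B3, B1–B4, B4–B5

The largest bag has 5 vertices, giving width 4; this decomposition certifies tw(G) ≤ 4. For the lower bound, the 5 vertices {b, d, e, h, i} are pairwise adjacent, and any tree decomposition puts a clique entirely inside one bag — forcing width ≥ 4. Combining the bounds, tw(G) = 4.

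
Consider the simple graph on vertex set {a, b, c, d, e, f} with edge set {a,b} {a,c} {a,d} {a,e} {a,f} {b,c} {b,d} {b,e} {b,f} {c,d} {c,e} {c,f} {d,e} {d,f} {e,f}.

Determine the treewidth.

5

A width-5 tree decomposition is:
Bags: B1 = {a, b, c, d, e, f}
Tree: (single bag)
A single bag containing all 6 vertices is trivially a valid decomposition of width 5. On the other hand G contains the 6-clique {a, b, c, d, e, f}. A clique must lie in a single bag of any decomposition, so no decomposition can have width below 5. The upper and lower bounds meet at 5, so that is the treewidth.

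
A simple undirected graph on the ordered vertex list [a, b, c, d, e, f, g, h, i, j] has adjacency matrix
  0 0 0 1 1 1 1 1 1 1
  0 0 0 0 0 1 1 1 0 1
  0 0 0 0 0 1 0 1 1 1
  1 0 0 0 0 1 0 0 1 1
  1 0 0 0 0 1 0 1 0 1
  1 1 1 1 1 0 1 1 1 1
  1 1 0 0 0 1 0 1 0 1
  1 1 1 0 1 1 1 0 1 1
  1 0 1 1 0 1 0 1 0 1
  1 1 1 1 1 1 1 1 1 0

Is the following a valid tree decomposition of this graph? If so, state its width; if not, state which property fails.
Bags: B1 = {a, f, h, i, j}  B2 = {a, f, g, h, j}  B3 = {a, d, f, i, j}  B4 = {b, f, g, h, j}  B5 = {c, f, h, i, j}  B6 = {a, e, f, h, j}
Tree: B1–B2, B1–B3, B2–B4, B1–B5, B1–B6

Yes; width 4.

Checking the three conditions: (i) the bags cover all of {a, b, c, d, e, f, g, h, i, j}; (ii) for each edge, some bag contains both endpoints; (iii) the bags containing any fixed vertex form a subtree. All hold, so the decomposition is valid with width 5 − 1 = 4.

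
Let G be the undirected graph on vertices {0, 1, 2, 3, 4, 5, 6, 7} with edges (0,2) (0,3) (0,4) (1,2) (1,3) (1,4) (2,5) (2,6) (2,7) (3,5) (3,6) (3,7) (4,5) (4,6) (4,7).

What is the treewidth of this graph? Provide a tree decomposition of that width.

Treewidth 3.
One such decomposition:
Bags: B1 = {2, 3, 4, 7}  B2 = {2, 3, 4, 6}  B3 = {1, 2, 3, 4}  B4 = {0, 2, 3, 4}  B5 = {2, 3, 4, 5}
Tree: B1–B2, B2–B3, B3–B4, B4–B5

Every bag has size at most 4, so the width is 4 − 1 = 3 and tw(G) ≤ 3. For the lower bound: the 4 vertex sets {3,7}, {4,6}, {2}, {1} are disjoint, each induces a connected subgraph, and every pair is joined by at least one edge of G. Contracting each set to a single vertex therefore yields K_{4} as a minor, and since treewidth is minor-monotone, tw(G) ≥ tw(K_{4}) = 3. The upper and lower bounds meet at 3, so that is the treewidth.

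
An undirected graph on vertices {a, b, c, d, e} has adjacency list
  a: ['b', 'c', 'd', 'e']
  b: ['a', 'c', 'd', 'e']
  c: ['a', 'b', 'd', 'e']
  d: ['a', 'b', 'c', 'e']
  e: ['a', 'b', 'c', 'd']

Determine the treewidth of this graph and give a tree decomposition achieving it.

With just one bag of size 5, the width is 5 − 1 = 4, so tw(G) ≤ 4. For the lower bound, the 5 vertices {a, b, c, d, e} are pairwise adjacent, and any tree decomposition puts a clique entirely inside one bag — forcing width ≥ 4. Combining the bounds, tw(G) = 4.

Treewidth 4.
One optimal decomposition is:
Bags: B1 = {a, b, c, d, e}
Tree: (single bag)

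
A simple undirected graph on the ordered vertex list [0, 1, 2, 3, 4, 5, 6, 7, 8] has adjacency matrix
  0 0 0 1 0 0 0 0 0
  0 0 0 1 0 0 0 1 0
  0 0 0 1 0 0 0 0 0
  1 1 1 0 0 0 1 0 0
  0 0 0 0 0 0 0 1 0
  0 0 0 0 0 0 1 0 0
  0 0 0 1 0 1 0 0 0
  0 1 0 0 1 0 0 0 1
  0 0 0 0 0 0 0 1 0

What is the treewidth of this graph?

1

A width-1 tree decomposition is:
Bags: B1 = {0, 3}  B2 = {3, 6}  B3 = {1, 3}  B4 = {1, 7}  B5 = {7, 8}  B6 = {2, 3}  B7 = {5, 6}  B8 = {4, 7}
Tree: B1–B2, B2–B3, B3–B4, B4–B5, B3–B6, B2–B7, B4–B8
The largest bag has 2 vertices, giving width 1; this decomposition certifies tw(G) ≤ 1. Any graph with an edge has treewidth ≥ 1, and G has the edge 3–0. Therefore the treewidth is 1.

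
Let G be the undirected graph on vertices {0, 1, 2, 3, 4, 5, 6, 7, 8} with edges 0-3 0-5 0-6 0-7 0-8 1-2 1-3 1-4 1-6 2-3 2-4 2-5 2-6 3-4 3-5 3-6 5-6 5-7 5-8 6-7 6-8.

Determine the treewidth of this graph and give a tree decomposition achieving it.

Treewidth 3.
One such decomposition:
Bags: B1 = {0, 5, 6, 7}  B2 = {0, 3, 5, 6}  B3 = {2, 3, 5, 6}  B4 = {0, 5, 6, 8}  B5 = {1, 2, 3, 6}  B6 = {1, 2, 3, 4}
Tree: B1–B2, B2–B3, B2–B4, B3–B5, B5–B6

The largest bag has 4 vertices, giving width 3; this decomposition certifies tw(G) ≤ 3. Conversely, {1, 2, 3, 4} is a clique of size 4, and the vertices of any clique must share a bag in every tree decomposition; so some bag has ≥ 4 vertices and tw(G) ≥ 3. Combining the bounds, tw(G) = 3.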